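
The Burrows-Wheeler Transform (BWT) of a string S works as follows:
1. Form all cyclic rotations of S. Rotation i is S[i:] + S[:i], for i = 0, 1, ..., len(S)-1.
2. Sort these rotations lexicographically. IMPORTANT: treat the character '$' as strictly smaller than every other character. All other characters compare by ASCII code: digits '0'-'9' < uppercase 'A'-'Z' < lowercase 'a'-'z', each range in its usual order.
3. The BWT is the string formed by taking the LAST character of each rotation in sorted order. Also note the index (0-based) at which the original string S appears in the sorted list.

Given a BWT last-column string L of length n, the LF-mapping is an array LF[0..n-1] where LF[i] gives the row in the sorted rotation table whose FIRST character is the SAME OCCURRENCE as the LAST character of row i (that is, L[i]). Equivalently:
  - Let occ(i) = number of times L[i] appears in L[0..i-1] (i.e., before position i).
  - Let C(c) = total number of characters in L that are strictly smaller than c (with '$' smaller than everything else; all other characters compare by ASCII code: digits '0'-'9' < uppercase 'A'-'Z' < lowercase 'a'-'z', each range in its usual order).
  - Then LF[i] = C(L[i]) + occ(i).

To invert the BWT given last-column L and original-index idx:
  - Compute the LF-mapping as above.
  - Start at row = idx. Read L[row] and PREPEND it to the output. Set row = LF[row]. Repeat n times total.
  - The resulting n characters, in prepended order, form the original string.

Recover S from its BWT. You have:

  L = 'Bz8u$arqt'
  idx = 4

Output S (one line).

LF mapping: 2 8 1 7 0 3 5 4 6
Walk LF starting at row 4, prepending L[row]:
  step 1: row=4, L[4]='$', prepend. Next row=LF[4]=0
  step 2: row=0, L[0]='B', prepend. Next row=LF[0]=2
  step 3: row=2, L[2]='8', prepend. Next row=LF[2]=1
  step 4: row=1, L[1]='z', prepend. Next row=LF[1]=8
  step 5: row=8, L[8]='t', prepend. Next row=LF[8]=6
  step 6: row=6, L[6]='r', prepend. Next row=LF[6]=5
  step 7: row=5, L[5]='a', prepend. Next row=LF[5]=3
  step 8: row=3, L[3]='u', prepend. Next row=LF[3]=7
  step 9: row=7, L[7]='q', prepend. Next row=LF[7]=4
Reversed output: quartz8B$

Answer: quartz8B$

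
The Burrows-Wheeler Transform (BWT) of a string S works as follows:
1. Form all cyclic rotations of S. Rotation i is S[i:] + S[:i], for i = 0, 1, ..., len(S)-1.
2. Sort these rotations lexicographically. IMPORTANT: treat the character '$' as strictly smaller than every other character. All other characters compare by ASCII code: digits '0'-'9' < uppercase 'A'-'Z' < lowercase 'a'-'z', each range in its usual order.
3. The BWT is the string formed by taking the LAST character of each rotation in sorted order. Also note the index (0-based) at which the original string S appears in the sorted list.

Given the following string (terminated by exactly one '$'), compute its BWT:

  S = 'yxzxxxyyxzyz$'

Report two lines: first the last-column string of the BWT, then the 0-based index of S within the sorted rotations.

Answer: zzxxyy$yxzyxx
6

Derivation:
All 13 rotations (rotation i = S[i:]+S[:i]):
  rot[0] = yxzxxxyyxzyz$
  rot[1] = xzxxxyyxzyz$y
  rot[2] = zxxxyyxzyz$yx
  rot[3] = xxxyyxzyz$yxz
  rot[4] = xxyyxzyz$yxzx
  rot[5] = xyyxzyz$yxzxx
  rot[6] = yyxzyz$yxzxxx
  rot[7] = yxzyz$yxzxxxy
  rot[8] = xzyz$yxzxxxyy
  rot[9] = zyz$yxzxxxyyx
  rot[10] = yz$yxzxxxyyxz
  rot[11] = z$yxzxxxyyxzy
  rot[12] = $yxzxxxyyxzyz
Sorted (with $ < everything):
  sorted[0] = $yxzxxxyyxzyz  (last char: 'z')
  sorted[1] = xxxyyxzyz$yxz  (last char: 'z')
  sorted[2] = xxyyxzyz$yxzx  (last char: 'x')
  sorted[3] = xyyxzyz$yxzxx  (last char: 'x')
  sorted[4] = xzxxxyyxzyz$y  (last char: 'y')
  sorted[5] = xzyz$yxzxxxyy  (last char: 'y')
  sorted[6] = yxzxxxyyxzyz$  (last char: '$')
  sorted[7] = yxzyz$yxzxxxy  (last char: 'y')
  sorted[8] = yyxzyz$yxzxxx  (last char: 'x')
  sorted[9] = yz$yxzxxxyyxz  (last char: 'z')
  sorted[10] = z$yxzxxxyyxzy  (last char: 'y')
  sorted[11] = zxxxyyxzyz$yx  (last char: 'x')
  sorted[12] = zyz$yxzxxxyyx  (last char: 'x')
Last column: zzxxyy$yxzyxx
Original string S is at sorted index 6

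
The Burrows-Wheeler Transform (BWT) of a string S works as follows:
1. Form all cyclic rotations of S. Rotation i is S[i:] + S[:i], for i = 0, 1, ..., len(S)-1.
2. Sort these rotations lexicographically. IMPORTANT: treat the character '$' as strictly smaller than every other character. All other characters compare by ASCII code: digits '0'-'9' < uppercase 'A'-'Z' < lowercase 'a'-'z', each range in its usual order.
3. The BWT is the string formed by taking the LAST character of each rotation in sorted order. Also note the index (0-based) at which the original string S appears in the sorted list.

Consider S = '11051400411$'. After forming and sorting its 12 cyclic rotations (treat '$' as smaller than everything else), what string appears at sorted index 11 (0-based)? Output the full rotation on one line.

All 12 rotations (rotation i = S[i:]+S[:i]):
  rot[0] = 11051400411$
  rot[1] = 1051400411$1
  rot[2] = 051400411$11
  rot[3] = 51400411$110
  rot[4] = 1400411$1105
  rot[5] = 400411$11051
  rot[6] = 00411$110514
  rot[7] = 0411$1105140
  rot[8] = 411$11051400
  rot[9] = 11$110514004
  rot[10] = 1$1105140041
  rot[11] = $11051400411
Sorted (with $ < everything):
  sorted[0] = $11051400411
  sorted[1] = 00411$110514
  sorted[2] = 0411$1105140
  sorted[3] = 051400411$11
  sorted[4] = 1$1105140041
  sorted[5] = 1051400411$1
  sorted[6] = 11$110514004
  sorted[7] = 11051400411$
  sorted[8] = 1400411$1105
  sorted[9] = 400411$11051
  sorted[10] = 411$11051400
  sorted[11] = 51400411$110
sorted[11] = 51400411$110

Answer: 51400411$110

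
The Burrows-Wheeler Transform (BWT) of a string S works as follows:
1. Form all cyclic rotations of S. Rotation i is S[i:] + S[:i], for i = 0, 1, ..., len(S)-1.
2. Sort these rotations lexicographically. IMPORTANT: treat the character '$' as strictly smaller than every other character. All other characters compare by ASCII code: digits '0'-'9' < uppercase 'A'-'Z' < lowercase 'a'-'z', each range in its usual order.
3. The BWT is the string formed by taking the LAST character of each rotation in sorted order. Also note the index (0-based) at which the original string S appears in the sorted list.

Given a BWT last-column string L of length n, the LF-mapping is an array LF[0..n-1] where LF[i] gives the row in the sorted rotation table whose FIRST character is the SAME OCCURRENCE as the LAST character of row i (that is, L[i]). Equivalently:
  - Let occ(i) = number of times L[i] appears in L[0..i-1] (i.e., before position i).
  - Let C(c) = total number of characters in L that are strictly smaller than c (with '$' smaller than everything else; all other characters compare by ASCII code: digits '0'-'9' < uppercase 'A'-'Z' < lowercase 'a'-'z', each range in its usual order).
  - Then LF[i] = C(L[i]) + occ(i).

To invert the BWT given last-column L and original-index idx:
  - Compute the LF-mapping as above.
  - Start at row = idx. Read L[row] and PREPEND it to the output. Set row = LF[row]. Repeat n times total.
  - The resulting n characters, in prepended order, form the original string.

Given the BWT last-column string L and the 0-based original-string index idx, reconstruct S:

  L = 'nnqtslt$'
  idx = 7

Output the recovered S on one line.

LF mapping: 2 3 4 6 5 1 7 0
Walk LF starting at row 7, prepending L[row]:
  step 1: row=7, L[7]='$', prepend. Next row=LF[7]=0
  step 2: row=0, L[0]='n', prepend. Next row=LF[0]=2
  step 3: row=2, L[2]='q', prepend. Next row=LF[2]=4
  step 4: row=4, L[4]='s', prepend. Next row=LF[4]=5
  step 5: row=5, L[5]='l', prepend. Next row=LF[5]=1
  step 6: row=1, L[1]='n', prepend. Next row=LF[1]=3
  step 7: row=3, L[3]='t', prepend. Next row=LF[3]=6
  step 8: row=6, L[6]='t', prepend. Next row=LF[6]=7
Reversed output: ttnlsqn$

Answer: ttnlsqn$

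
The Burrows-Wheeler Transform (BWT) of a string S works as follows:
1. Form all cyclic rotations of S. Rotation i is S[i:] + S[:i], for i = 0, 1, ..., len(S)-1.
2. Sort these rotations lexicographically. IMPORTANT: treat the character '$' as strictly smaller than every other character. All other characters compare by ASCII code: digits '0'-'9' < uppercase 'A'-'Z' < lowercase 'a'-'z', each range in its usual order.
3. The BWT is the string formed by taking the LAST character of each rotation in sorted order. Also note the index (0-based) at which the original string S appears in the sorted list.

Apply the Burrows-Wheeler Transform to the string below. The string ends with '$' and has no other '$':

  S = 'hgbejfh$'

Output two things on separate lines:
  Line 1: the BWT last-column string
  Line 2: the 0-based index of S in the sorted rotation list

Answer: hgbjhf$e
6

Derivation:
All 8 rotations (rotation i = S[i:]+S[:i]):
  rot[0] = hgbejfh$
  rot[1] = gbejfh$h
  rot[2] = bejfh$hg
  rot[3] = ejfh$hgb
  rot[4] = jfh$hgbe
  rot[5] = fh$hgbej
  rot[6] = h$hgbejf
  rot[7] = $hgbejfh
Sorted (with $ < everything):
  sorted[0] = $hgbejfh  (last char: 'h')
  sorted[1] = bejfh$hg  (last char: 'g')
  sorted[2] = ejfh$hgb  (last char: 'b')
  sorted[3] = fh$hgbej  (last char: 'j')
  sorted[4] = gbejfh$h  (last char: 'h')
  sorted[5] = h$hgbejf  (last char: 'f')
  sorted[6] = hgbejfh$  (last char: '$')
  sorted[7] = jfh$hgbe  (last char: 'e')
Last column: hgbjhf$e
Original string S is at sorted index 6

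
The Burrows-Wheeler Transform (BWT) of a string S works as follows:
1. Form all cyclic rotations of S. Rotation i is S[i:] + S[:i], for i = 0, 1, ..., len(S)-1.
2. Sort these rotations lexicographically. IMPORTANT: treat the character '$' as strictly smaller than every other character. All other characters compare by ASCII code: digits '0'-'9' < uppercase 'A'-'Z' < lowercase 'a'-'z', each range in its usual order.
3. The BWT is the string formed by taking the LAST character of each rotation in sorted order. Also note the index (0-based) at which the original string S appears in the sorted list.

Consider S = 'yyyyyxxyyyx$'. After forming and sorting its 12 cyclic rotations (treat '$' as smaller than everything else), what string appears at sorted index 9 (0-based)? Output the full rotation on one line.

Answer: yyyxxyyyx$yy

Derivation:
All 12 rotations (rotation i = S[i:]+S[:i]):
  rot[0] = yyyyyxxyyyx$
  rot[1] = yyyyxxyyyx$y
  rot[2] = yyyxxyyyx$yy
  rot[3] = yyxxyyyx$yyy
  rot[4] = yxxyyyx$yyyy
  rot[5] = xxyyyx$yyyyy
  rot[6] = xyyyx$yyyyyx
  rot[7] = yyyx$yyyyyxx
  rot[8] = yyx$yyyyyxxy
  rot[9] = yx$yyyyyxxyy
  rot[10] = x$yyyyyxxyyy
  rot[11] = $yyyyyxxyyyx
Sorted (with $ < everything):
  sorted[0] = $yyyyyxxyyyx
  sorted[1] = x$yyyyyxxyyy
  sorted[2] = xxyyyx$yyyyy
  sorted[3] = xyyyx$yyyyyx
  sorted[4] = yx$yyyyyxxyy
  sorted[5] = yxxyyyx$yyyy
  sorted[6] = yyx$yyyyyxxy
  sorted[7] = yyxxyyyx$yyy
  sorted[8] = yyyx$yyyyyxx
  sorted[9] = yyyxxyyyx$yy
  sorted[10] = yyyyxxyyyx$y
  sorted[11] = yyyyyxxyyyx$
sorted[9] = yyyxxyyyx$yy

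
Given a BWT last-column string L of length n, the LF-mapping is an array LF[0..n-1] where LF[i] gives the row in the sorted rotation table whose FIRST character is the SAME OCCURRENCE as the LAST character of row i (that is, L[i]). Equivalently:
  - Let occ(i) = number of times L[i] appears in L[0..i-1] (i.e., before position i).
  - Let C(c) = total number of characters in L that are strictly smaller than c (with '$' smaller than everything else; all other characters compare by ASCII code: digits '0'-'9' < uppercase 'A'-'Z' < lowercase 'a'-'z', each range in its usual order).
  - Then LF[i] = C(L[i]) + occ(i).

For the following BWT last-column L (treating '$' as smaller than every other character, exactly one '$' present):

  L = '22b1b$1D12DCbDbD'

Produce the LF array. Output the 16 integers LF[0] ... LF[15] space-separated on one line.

Char counts: '$':1, '1':3, '2':3, 'C':1, 'D':4, 'b':4
C (first-col start): C('$')=0, C('1')=1, C('2')=4, C('C')=7, C('D')=8, C('b')=12
L[0]='2': occ=0, LF[0]=C('2')+0=4+0=4
L[1]='2': occ=1, LF[1]=C('2')+1=4+1=5
L[2]='b': occ=0, LF[2]=C('b')+0=12+0=12
L[3]='1': occ=0, LF[3]=C('1')+0=1+0=1
L[4]='b': occ=1, LF[4]=C('b')+1=12+1=13
L[5]='$': occ=0, LF[5]=C('$')+0=0+0=0
L[6]='1': occ=1, LF[6]=C('1')+1=1+1=2
L[7]='D': occ=0, LF[7]=C('D')+0=8+0=8
L[8]='1': occ=2, LF[8]=C('1')+2=1+2=3
L[9]='2': occ=2, LF[9]=C('2')+2=4+2=6
L[10]='D': occ=1, LF[10]=C('D')+1=8+1=9
L[11]='C': occ=0, LF[11]=C('C')+0=7+0=7
L[12]='b': occ=2, LF[12]=C('b')+2=12+2=14
L[13]='D': occ=2, LF[13]=C('D')+2=8+2=10
L[14]='b': occ=3, LF[14]=C('b')+3=12+3=15
L[15]='D': occ=3, LF[15]=C('D')+3=8+3=11

Answer: 4 5 12 1 13 0 2 8 3 6 9 7 14 10 15 11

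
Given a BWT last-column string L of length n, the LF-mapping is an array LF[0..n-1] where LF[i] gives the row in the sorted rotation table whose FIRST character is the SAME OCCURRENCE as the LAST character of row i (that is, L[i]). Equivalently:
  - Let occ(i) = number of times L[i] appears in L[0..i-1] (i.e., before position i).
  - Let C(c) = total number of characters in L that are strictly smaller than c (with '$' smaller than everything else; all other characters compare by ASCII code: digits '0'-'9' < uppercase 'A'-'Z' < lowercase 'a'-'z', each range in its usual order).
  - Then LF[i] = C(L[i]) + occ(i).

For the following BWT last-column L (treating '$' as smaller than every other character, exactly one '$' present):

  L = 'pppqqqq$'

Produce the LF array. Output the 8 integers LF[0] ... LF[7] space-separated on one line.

Char counts: '$':1, 'p':3, 'q':4
C (first-col start): C('$')=0, C('p')=1, C('q')=4
L[0]='p': occ=0, LF[0]=C('p')+0=1+0=1
L[1]='p': occ=1, LF[1]=C('p')+1=1+1=2
L[2]='p': occ=2, LF[2]=C('p')+2=1+2=3
L[3]='q': occ=0, LF[3]=C('q')+0=4+0=4
L[4]='q': occ=1, LF[4]=C('q')+1=4+1=5
L[5]='q': occ=2, LF[5]=C('q')+2=4+2=6
L[6]='q': occ=3, LF[6]=C('q')+3=4+3=7
L[7]='$': occ=0, LF[7]=C('$')+0=0+0=0

Answer: 1 2 3 4 5 6 7 0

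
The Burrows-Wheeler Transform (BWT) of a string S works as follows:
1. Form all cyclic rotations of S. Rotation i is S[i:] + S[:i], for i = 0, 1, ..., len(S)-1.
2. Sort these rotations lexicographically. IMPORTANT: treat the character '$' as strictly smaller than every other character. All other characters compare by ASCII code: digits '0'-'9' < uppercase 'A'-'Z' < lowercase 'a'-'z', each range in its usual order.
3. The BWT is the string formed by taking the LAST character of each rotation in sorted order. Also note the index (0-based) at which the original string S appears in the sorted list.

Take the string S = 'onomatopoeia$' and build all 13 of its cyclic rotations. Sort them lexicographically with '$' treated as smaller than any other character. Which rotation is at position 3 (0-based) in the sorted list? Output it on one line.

All 13 rotations (rotation i = S[i:]+S[:i]):
  rot[0] = onomatopoeia$
  rot[1] = nomatopoeia$o
  rot[2] = omatopoeia$on
  rot[3] = matopoeia$ono
  rot[4] = atopoeia$onom
  rot[5] = topoeia$onoma
  rot[6] = opoeia$onomat
  rot[7] = poeia$onomato
  rot[8] = oeia$onomatop
  rot[9] = eia$onomatopo
  rot[10] = ia$onomatopoe
  rot[11] = a$onomatopoei
  rot[12] = $onomatopoeia
Sorted (with $ < everything):
  sorted[0] = $onomatopoeia
  sorted[1] = a$onomatopoei
  sorted[2] = atopoeia$onom
  sorted[3] = eia$onomatopo
  sorted[4] = ia$onomatopoe
  sorted[5] = matopoeia$ono
  sorted[6] = nomatopoeia$o
  sorted[7] = oeia$onomatop
  sorted[8] = omatopoeia$on
  sorted[9] = onomatopoeia$
  sorted[10] = opoeia$onomat
  sorted[11] = poeia$onomato
  sorted[12] = topoeia$onoma
sorted[3] = eia$onomatopo

Answer: eia$onomatopo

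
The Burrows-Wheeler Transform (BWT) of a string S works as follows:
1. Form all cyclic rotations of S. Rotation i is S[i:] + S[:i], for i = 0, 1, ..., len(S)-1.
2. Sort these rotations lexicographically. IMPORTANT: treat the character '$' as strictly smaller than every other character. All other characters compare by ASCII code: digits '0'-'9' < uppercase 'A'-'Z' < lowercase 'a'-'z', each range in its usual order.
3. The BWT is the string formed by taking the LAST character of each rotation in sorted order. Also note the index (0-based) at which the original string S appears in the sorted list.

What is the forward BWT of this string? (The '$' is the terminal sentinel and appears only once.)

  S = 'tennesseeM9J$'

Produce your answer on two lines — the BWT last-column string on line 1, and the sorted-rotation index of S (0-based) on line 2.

Answer: JM9eestnnese$
12

Derivation:
All 13 rotations (rotation i = S[i:]+S[:i]):
  rot[0] = tennesseeM9J$
  rot[1] = ennesseeM9J$t
  rot[2] = nnesseeM9J$te
  rot[3] = nesseeM9J$ten
  rot[4] = esseeM9J$tenn
  rot[5] = sseeM9J$tenne
  rot[6] = seeM9J$tennes
  rot[7] = eeM9J$tenness
  rot[8] = eM9J$tennesse
  rot[9] = M9J$tennessee
  rot[10] = 9J$tennesseeM
  rot[11] = J$tennesseeM9
  rot[12] = $tennesseeM9J
Sorted (with $ < everything):
  sorted[0] = $tennesseeM9J  (last char: 'J')
  sorted[1] = 9J$tennesseeM  (last char: 'M')
  sorted[2] = J$tennesseeM9  (last char: '9')
  sorted[3] = M9J$tennessee  (last char: 'e')
  sorted[4] = eM9J$tennesse  (last char: 'e')
  sorted[5] = eeM9J$tenness  (last char: 's')
  sorted[6] = ennesseeM9J$t  (last char: 't')
  sorted[7] = esseeM9J$tenn  (last char: 'n')
  sorted[8] = nesseeM9J$ten  (last char: 'n')
  sorted[9] = nnesseeM9J$te  (last char: 'e')
  sorted[10] = seeM9J$tennes  (last char: 's')
  sorted[11] = sseeM9J$tenne  (last char: 'e')
  sorted[12] = tennesseeM9J$  (last char: '$')
Last column: JM9eestnnese$
Original string S is at sorted index 12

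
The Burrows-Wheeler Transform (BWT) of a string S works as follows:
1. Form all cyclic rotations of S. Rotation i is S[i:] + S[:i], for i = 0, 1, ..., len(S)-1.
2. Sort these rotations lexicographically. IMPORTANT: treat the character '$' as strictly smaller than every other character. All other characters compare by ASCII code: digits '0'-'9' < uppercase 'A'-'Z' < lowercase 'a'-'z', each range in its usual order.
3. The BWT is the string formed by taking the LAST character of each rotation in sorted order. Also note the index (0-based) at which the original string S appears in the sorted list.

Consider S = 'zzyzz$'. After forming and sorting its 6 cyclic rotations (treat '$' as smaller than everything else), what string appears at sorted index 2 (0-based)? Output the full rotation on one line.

All 6 rotations (rotation i = S[i:]+S[:i]):
  rot[0] = zzyzz$
  rot[1] = zyzz$z
  rot[2] = yzz$zz
  rot[3] = zz$zzy
  rot[4] = z$zzyz
  rot[5] = $zzyzz
Sorted (with $ < everything):
  sorted[0] = $zzyzz
  sorted[1] = yzz$zz
  sorted[2] = z$zzyz
  sorted[3] = zyzz$z
  sorted[4] = zz$zzy
  sorted[5] = zzyzz$
sorted[2] = z$zzyz

Answer: z$zzyz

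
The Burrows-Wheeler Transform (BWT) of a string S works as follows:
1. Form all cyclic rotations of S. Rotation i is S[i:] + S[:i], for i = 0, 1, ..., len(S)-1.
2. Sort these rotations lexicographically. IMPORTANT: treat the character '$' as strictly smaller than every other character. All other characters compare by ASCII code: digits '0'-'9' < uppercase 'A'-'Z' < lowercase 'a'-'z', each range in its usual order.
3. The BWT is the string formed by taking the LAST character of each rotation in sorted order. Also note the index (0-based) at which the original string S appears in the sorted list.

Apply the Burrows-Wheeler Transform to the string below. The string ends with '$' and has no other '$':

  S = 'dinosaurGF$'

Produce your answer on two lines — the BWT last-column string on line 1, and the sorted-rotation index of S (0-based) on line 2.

Answer: FGrs$dinuoa
4

Derivation:
All 11 rotations (rotation i = S[i:]+S[:i]):
  rot[0] = dinosaurGF$
  rot[1] = inosaurGF$d
  rot[2] = nosaurGF$di
  rot[3] = osaurGF$din
  rot[4] = saurGF$dino
  rot[5] = aurGF$dinos
  rot[6] = urGF$dinosa
  rot[7] = rGF$dinosau
  rot[8] = GF$dinosaur
  rot[9] = F$dinosaurG
  rot[10] = $dinosaurGF
Sorted (with $ < everything):
  sorted[0] = $dinosaurGF  (last char: 'F')
  sorted[1] = F$dinosaurG  (last char: 'G')
  sorted[2] = GF$dinosaur  (last char: 'r')
  sorted[3] = aurGF$dinos  (last char: 's')
  sorted[4] = dinosaurGF$  (last char: '$')
  sorted[5] = inosaurGF$d  (last char: 'd')
  sorted[6] = nosaurGF$di  (last char: 'i')
  sorted[7] = osaurGF$din  (last char: 'n')
  sorted[8] = rGF$dinosau  (last char: 'u')
  sorted[9] = saurGF$dino  (last char: 'o')
  sorted[10] = urGF$dinosa  (last char: 'a')
Last column: FGrs$dinuoa
Original string S is at sorted index 4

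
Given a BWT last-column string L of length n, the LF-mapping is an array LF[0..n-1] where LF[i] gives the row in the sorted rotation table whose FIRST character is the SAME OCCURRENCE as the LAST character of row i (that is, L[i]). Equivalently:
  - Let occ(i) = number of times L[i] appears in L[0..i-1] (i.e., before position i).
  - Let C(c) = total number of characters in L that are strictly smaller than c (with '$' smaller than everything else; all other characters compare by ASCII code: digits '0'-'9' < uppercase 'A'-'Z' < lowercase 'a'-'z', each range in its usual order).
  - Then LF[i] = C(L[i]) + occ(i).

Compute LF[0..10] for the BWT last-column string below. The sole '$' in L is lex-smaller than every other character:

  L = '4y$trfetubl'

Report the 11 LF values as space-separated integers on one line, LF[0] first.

Answer: 1 10 0 7 6 4 3 8 9 2 5

Derivation:
Char counts: '$':1, '4':1, 'b':1, 'e':1, 'f':1, 'l':1, 'r':1, 't':2, 'u':1, 'y':1
C (first-col start): C('$')=0, C('4')=1, C('b')=2, C('e')=3, C('f')=4, C('l')=5, C('r')=6, C('t')=7, C('u')=9, C('y')=10
L[0]='4': occ=0, LF[0]=C('4')+0=1+0=1
L[1]='y': occ=0, LF[1]=C('y')+0=10+0=10
L[2]='$': occ=0, LF[2]=C('$')+0=0+0=0
L[3]='t': occ=0, LF[3]=C('t')+0=7+0=7
L[4]='r': occ=0, LF[4]=C('r')+0=6+0=6
L[5]='f': occ=0, LF[5]=C('f')+0=4+0=4
L[6]='e': occ=0, LF[6]=C('e')+0=3+0=3
L[7]='t': occ=1, LF[7]=C('t')+1=7+1=8
L[8]='u': occ=0, LF[8]=C('u')+0=9+0=9
L[9]='b': occ=0, LF[9]=C('b')+0=2+0=2
L[10]='l': occ=0, LF[10]=C('l')+0=5+0=5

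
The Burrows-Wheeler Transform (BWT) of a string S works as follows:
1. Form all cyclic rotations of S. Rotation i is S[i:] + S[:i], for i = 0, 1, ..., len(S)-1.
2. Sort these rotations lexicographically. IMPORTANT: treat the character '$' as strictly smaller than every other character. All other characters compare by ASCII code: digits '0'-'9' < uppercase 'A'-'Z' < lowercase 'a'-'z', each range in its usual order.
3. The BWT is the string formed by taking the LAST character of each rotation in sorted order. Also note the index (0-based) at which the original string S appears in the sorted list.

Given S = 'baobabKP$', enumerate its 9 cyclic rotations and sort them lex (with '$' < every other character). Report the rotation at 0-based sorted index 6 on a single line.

Answer: babKP$bao

Derivation:
All 9 rotations (rotation i = S[i:]+S[:i]):
  rot[0] = baobabKP$
  rot[1] = aobabKP$b
  rot[2] = obabKP$ba
  rot[3] = babKP$bao
  rot[4] = abKP$baob
  rot[5] = bKP$baoba
  rot[6] = KP$baobab
  rot[7] = P$baobabK
  rot[8] = $baobabKP
Sorted (with $ < everything):
  sorted[0] = $baobabKP
  sorted[1] = KP$baobab
  sorted[2] = P$baobabK
  sorted[3] = abKP$baob
  sorted[4] = aobabKP$b
  sorted[5] = bKP$baoba
  sorted[6] = babKP$bao
  sorted[7] = baobabKP$
  sorted[8] = obabKP$ba
sorted[6] = babKP$bao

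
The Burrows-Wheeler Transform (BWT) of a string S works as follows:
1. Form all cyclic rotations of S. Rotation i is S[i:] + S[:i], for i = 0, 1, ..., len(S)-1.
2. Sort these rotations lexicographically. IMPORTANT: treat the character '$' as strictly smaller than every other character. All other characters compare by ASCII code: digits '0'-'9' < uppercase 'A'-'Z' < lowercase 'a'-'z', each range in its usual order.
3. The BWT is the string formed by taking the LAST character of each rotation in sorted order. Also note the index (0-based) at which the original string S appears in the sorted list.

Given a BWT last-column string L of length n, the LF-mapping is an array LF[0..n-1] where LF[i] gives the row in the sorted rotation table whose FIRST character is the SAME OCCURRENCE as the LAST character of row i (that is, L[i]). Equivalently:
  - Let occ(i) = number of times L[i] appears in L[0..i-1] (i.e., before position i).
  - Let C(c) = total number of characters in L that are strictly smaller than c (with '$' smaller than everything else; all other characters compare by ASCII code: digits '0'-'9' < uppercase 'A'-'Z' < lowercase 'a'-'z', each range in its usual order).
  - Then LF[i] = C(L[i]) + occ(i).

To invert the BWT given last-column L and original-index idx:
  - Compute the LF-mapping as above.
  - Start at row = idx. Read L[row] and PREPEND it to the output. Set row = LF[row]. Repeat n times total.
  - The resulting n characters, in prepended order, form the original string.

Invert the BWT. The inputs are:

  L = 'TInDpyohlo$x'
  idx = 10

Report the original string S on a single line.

Answer: xylophonIDT$

Derivation:
LF mapping: 3 2 6 1 9 11 7 4 5 8 0 10
Walk LF starting at row 10, prepending L[row]:
  step 1: row=10, L[10]='$', prepend. Next row=LF[10]=0
  step 2: row=0, L[0]='T', prepend. Next row=LF[0]=3
  step 3: row=3, L[3]='D', prepend. Next row=LF[3]=1
  step 4: row=1, L[1]='I', prepend. Next row=LF[1]=2
  step 5: row=2, L[2]='n', prepend. Next row=LF[2]=6
  step 6: row=6, L[6]='o', prepend. Next row=LF[6]=7
  step 7: row=7, L[7]='h', prepend. Next row=LF[7]=4
  step 8: row=4, L[4]='p', prepend. Next row=LF[4]=9
  step 9: row=9, L[9]='o', prepend. Next row=LF[9]=8
  step 10: row=8, L[8]='l', prepend. Next row=LF[8]=5
  step 11: row=5, L[5]='y', prepend. Next row=LF[5]=11
  step 12: row=11, L[11]='x', prepend. Next row=LF[11]=10
Reversed output: xylophonIDT$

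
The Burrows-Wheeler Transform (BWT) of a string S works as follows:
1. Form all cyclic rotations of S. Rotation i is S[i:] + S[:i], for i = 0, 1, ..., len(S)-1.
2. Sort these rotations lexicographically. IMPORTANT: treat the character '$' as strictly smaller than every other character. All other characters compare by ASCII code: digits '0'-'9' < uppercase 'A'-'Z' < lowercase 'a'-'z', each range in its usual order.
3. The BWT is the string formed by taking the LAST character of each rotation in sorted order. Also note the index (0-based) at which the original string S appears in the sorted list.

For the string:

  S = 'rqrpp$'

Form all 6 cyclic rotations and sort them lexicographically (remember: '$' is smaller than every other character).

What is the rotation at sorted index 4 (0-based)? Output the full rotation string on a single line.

Answer: rpp$rq

Derivation:
All 6 rotations (rotation i = S[i:]+S[:i]):
  rot[0] = rqrpp$
  rot[1] = qrpp$r
  rot[2] = rpp$rq
  rot[3] = pp$rqr
  rot[4] = p$rqrp
  rot[5] = $rqrpp
Sorted (with $ < everything):
  sorted[0] = $rqrpp
  sorted[1] = p$rqrp
  sorted[2] = pp$rqr
  sorted[3] = qrpp$r
  sorted[4] = rpp$rq
  sorted[5] = rqrpp$
sorted[4] = rpp$rq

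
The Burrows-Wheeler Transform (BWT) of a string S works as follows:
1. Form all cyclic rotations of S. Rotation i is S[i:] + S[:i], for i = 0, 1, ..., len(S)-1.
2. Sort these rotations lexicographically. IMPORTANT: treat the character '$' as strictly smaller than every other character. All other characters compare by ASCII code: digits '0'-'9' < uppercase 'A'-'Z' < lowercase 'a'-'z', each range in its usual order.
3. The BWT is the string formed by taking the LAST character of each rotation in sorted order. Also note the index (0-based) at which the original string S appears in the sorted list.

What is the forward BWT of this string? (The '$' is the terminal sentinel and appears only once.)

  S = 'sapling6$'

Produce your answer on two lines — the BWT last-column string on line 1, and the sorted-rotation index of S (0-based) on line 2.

Answer: 6gsnlpia$
8

Derivation:
All 9 rotations (rotation i = S[i:]+S[:i]):
  rot[0] = sapling6$
  rot[1] = apling6$s
  rot[2] = pling6$sa
  rot[3] = ling6$sap
  rot[4] = ing6$sapl
  rot[5] = ng6$sapli
  rot[6] = g6$saplin
  rot[7] = 6$sapling
  rot[8] = $sapling6
Sorted (with $ < everything):
  sorted[0] = $sapling6  (last char: '6')
  sorted[1] = 6$sapling  (last char: 'g')
  sorted[2] = apling6$s  (last char: 's')
  sorted[3] = g6$saplin  (last char: 'n')
  sorted[4] = ing6$sapl  (last char: 'l')
  sorted[5] = ling6$sap  (last char: 'p')
  sorted[6] = ng6$sapli  (last char: 'i')
  sorted[7] = pling6$sa  (last char: 'a')
  sorted[8] = sapling6$  (last char: '$')
Last column: 6gsnlpia$
Original string S is at sorted index 8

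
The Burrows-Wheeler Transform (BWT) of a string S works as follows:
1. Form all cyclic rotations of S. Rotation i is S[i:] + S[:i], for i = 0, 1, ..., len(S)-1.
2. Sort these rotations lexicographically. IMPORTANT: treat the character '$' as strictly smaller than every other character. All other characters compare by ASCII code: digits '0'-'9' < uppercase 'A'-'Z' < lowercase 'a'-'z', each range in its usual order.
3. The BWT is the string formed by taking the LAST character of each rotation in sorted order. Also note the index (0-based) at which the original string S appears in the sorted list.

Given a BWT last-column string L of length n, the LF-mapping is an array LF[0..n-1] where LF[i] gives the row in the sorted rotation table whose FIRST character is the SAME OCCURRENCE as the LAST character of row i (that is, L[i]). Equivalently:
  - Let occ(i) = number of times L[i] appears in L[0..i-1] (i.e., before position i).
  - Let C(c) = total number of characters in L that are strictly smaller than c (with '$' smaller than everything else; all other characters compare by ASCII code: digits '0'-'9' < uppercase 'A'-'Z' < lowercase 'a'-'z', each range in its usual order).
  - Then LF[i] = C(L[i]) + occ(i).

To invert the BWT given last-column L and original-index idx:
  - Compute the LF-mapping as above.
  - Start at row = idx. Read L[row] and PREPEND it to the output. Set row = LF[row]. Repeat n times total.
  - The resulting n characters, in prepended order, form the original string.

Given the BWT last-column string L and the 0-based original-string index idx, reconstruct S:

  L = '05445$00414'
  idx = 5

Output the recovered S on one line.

Answer: 4040445150$

Derivation:
LF mapping: 1 9 5 6 10 0 2 3 7 4 8
Walk LF starting at row 5, prepending L[row]:
  step 1: row=5, L[5]='$', prepend. Next row=LF[5]=0
  step 2: row=0, L[0]='0', prepend. Next row=LF[0]=1
  step 3: row=1, L[1]='5', prepend. Next row=LF[1]=9
  step 4: row=9, L[9]='1', prepend. Next row=LF[9]=4
  step 5: row=4, L[4]='5', prepend. Next row=LF[4]=10
  step 6: row=10, L[10]='4', prepend. Next row=LF[10]=8
  step 7: row=8, L[8]='4', prepend. Next row=LF[8]=7
  step 8: row=7, L[7]='0', prepend. Next row=LF[7]=3
  step 9: row=3, L[3]='4', prepend. Next row=LF[3]=6
  step 10: row=6, L[6]='0', prepend. Next row=LF[6]=2
  step 11: row=2, L[2]='4', prepend. Next row=LF[2]=5
Reversed output: 4040445150$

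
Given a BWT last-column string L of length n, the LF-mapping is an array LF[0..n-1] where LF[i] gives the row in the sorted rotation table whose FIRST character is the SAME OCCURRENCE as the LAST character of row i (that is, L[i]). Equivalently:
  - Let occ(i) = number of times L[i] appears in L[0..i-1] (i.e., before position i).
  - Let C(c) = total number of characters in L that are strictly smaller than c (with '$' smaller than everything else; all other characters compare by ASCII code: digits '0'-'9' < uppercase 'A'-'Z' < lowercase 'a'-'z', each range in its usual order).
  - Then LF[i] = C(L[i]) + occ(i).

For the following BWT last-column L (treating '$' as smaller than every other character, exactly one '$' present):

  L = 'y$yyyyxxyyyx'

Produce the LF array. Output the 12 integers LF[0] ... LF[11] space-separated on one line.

Answer: 4 0 5 6 7 8 1 2 9 10 11 3

Derivation:
Char counts: '$':1, 'x':3, 'y':8
C (first-col start): C('$')=0, C('x')=1, C('y')=4
L[0]='y': occ=0, LF[0]=C('y')+0=4+0=4
L[1]='$': occ=0, LF[1]=C('$')+0=0+0=0
L[2]='y': occ=1, LF[2]=C('y')+1=4+1=5
L[3]='y': occ=2, LF[3]=C('y')+2=4+2=6
L[4]='y': occ=3, LF[4]=C('y')+3=4+3=7
L[5]='y': occ=4, LF[5]=C('y')+4=4+4=8
L[6]='x': occ=0, LF[6]=C('x')+0=1+0=1
L[7]='x': occ=1, LF[7]=C('x')+1=1+1=2
L[8]='y': occ=5, LF[8]=C('y')+5=4+5=9
L[9]='y': occ=6, LF[9]=C('y')+6=4+6=10
L[10]='y': occ=7, LF[10]=C('y')+7=4+7=11
L[11]='x': occ=2, LF[11]=C('x')+2=1+2=3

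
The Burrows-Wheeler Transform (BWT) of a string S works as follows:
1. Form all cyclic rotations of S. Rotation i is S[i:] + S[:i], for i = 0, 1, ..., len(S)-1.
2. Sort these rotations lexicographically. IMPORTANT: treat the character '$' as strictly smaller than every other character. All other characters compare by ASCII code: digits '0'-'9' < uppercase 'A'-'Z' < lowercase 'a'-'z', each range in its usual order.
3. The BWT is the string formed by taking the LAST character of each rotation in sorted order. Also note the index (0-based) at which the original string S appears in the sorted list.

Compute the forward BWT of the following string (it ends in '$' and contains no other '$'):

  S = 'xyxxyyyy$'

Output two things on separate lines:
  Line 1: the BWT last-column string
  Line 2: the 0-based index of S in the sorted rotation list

Answer: yy$xyxyyx
2

Derivation:
All 9 rotations (rotation i = S[i:]+S[:i]):
  rot[0] = xyxxyyyy$
  rot[1] = yxxyyyy$x
  rot[2] = xxyyyy$xy
  rot[3] = xyyyy$xyx
  rot[4] = yyyy$xyxx
  rot[5] = yyy$xyxxy
  rot[6] = yy$xyxxyy
  rot[7] = y$xyxxyyy
  rot[8] = $xyxxyyyy
Sorted (with $ < everything):
  sorted[0] = $xyxxyyyy  (last char: 'y')
  sorted[1] = xxyyyy$xy  (last char: 'y')
  sorted[2] = xyxxyyyy$  (last char: '$')
  sorted[3] = xyyyy$xyx  (last char: 'x')
  sorted[4] = y$xyxxyyy  (last char: 'y')
  sorted[5] = yxxyyyy$x  (last char: 'x')
  sorted[6] = yy$xyxxyy  (last char: 'y')
  sorted[7] = yyy$xyxxy  (last char: 'y')
  sorted[8] = yyyy$xyxx  (last char: 'x')
Last column: yy$xyxyyx
Original string S is at sorted index 2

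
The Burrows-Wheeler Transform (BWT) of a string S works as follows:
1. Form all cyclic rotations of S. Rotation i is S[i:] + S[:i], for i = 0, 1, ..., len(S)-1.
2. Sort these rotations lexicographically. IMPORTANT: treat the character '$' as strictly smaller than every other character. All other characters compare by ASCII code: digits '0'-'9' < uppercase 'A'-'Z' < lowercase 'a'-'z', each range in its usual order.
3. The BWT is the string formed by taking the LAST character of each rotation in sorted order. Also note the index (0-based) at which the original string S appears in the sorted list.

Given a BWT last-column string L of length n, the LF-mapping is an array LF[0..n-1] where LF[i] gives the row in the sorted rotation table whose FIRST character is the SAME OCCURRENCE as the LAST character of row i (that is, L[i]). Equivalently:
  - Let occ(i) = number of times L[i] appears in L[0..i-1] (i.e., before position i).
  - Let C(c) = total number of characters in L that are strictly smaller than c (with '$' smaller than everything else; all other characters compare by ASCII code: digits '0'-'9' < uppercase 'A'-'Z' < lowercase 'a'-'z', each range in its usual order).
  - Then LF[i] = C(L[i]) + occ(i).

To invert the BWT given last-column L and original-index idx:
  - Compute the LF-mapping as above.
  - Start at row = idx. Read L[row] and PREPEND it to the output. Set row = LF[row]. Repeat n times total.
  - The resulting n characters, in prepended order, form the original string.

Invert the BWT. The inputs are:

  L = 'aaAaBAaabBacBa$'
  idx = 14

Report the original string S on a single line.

LF mapping: 6 7 1 8 3 2 9 10 13 4 11 14 5 12 0
Walk LF starting at row 14, prepending L[row]:
  step 1: row=14, L[14]='$', prepend. Next row=LF[14]=0
  step 2: row=0, L[0]='a', prepend. Next row=LF[0]=6
  step 3: row=6, L[6]='a', prepend. Next row=LF[6]=9
  step 4: row=9, L[9]='B', prepend. Next row=LF[9]=4
  step 5: row=4, L[4]='B', prepend. Next row=LF[4]=3
  step 6: row=3, L[3]='a', prepend. Next row=LF[3]=8
  step 7: row=8, L[8]='b', prepend. Next row=LF[8]=13
  step 8: row=13, L[13]='a', prepend. Next row=LF[13]=12
  step 9: row=12, L[12]='B', prepend. Next row=LF[12]=5
  step 10: row=5, L[5]='A', prepend. Next row=LF[5]=2
  step 11: row=2, L[2]='A', prepend. Next row=LF[2]=1
  step 12: row=1, L[1]='a', prepend. Next row=LF[1]=7
  step 13: row=7, L[7]='a', prepend. Next row=LF[7]=10
  step 14: row=10, L[10]='a', prepend. Next row=LF[10]=11
  step 15: row=11, L[11]='c', prepend. Next row=LF[11]=14
Reversed output: caaaAABabaBBaa$

Answer: caaaAABabaBBaa$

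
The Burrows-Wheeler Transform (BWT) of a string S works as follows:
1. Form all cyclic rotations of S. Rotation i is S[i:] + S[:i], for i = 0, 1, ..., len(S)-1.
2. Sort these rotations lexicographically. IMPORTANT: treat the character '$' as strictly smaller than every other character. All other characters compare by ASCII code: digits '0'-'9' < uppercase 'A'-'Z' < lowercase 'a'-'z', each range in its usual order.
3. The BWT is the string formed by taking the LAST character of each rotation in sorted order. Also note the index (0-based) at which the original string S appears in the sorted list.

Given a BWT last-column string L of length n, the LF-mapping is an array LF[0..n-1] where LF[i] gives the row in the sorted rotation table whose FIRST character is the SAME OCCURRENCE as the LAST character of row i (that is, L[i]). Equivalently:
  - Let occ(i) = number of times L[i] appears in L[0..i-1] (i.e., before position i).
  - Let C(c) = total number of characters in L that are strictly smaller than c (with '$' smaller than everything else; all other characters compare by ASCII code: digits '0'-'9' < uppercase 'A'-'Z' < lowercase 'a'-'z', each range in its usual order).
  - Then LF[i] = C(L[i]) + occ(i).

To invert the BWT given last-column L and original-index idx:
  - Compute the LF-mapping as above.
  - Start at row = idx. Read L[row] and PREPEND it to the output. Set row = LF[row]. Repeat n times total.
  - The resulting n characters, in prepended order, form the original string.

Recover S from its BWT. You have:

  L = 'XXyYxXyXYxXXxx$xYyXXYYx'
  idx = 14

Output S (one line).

LF mapping: 1 2 20 9 14 3 21 4 10 15 5 6 16 17 0 18 11 22 7 8 12 13 19
Walk LF starting at row 14, prepending L[row]:
  step 1: row=14, L[14]='$', prepend. Next row=LF[14]=0
  step 2: row=0, L[0]='X', prepend. Next row=LF[0]=1
  step 3: row=1, L[1]='X', prepend. Next row=LF[1]=2
  step 4: row=2, L[2]='y', prepend. Next row=LF[2]=20
  step 5: row=20, L[20]='Y', prepend. Next row=LF[20]=12
  step 6: row=12, L[12]='x', prepend. Next row=LF[12]=16
  step 7: row=16, L[16]='Y', prepend. Next row=LF[16]=11
  step 8: row=11, L[11]='X', prepend. Next row=LF[11]=6
  step 9: row=6, L[6]='y', prepend. Next row=LF[6]=21
  step 10: row=21, L[21]='Y', prepend. Next row=LF[21]=13
  step 11: row=13, L[13]='x', prepend. Next row=LF[13]=17
  step 12: row=17, L[17]='y', prepend. Next row=LF[17]=22
  step 13: row=22, L[22]='x', prepend. Next row=LF[22]=19
  step 14: row=19, L[19]='X', prepend. Next row=LF[19]=8
  step 15: row=8, L[8]='Y', prepend. Next row=LF[8]=10
  step 16: row=10, L[10]='X', prepend. Next row=LF[10]=5
  step 17: row=5, L[5]='X', prepend. Next row=LF[5]=3
  step 18: row=3, L[3]='Y', prepend. Next row=LF[3]=9
  step 19: row=9, L[9]='x', prepend. Next row=LF[9]=15
  step 20: row=15, L[15]='x', prepend. Next row=LF[15]=18
  step 21: row=18, L[18]='X', prepend. Next row=LF[18]=7
  step 22: row=7, L[7]='X', prepend. Next row=LF[7]=4
  step 23: row=4, L[4]='x', prepend. Next row=LF[4]=14
Reversed output: xXXxxYXXYXxyxYyXYxYyXX$

Answer: xXXxxYXXYXxyxYyXYxYyXX$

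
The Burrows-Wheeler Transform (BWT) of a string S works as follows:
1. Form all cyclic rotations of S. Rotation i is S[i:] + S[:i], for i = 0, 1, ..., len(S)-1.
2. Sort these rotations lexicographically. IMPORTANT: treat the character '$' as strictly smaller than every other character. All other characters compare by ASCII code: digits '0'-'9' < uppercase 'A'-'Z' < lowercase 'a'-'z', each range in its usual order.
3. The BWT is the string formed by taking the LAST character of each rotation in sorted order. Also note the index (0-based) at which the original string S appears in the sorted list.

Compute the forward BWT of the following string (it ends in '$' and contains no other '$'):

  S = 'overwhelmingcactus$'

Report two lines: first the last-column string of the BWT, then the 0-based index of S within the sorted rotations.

Answer: scgahvnwmeli$euctor
12

Derivation:
All 19 rotations (rotation i = S[i:]+S[:i]):
  rot[0] = overwhelmingcactus$
  rot[1] = verwhelmingcactus$o
  rot[2] = erwhelmingcactus$ov
  rot[3] = rwhelmingcactus$ove
  rot[4] = whelmingcactus$over
  rot[5] = helmingcactus$overw
  rot[6] = elmingcactus$overwh
  rot[7] = lmingcactus$overwhe
  rot[8] = mingcactus$overwhel
  rot[9] = ingcactus$overwhelm
  rot[10] = ngcactus$overwhelmi
  rot[11] = gcactus$overwhelmin
  rot[12] = cactus$overwhelming
  rot[13] = actus$overwhelmingc
  rot[14] = ctus$overwhelmingca
  rot[15] = tus$overwhelmingcac
  rot[16] = us$overwhelmingcact
  rot[17] = s$overwhelmingcactu
  rot[18] = $overwhelmingcactus
Sorted (with $ < everything):
  sorted[0] = $overwhelmingcactus  (last char: 's')
  sorted[1] = actus$overwhelmingc  (last char: 'c')
  sorted[2] = cactus$overwhelming  (last char: 'g')
  sorted[3] = ctus$overwhelmingca  (last char: 'a')
  sorted[4] = elmingcactus$overwh  (last char: 'h')
  sorted[5] = erwhelmingcactus$ov  (last char: 'v')
  sorted[6] = gcactus$overwhelmin  (last char: 'n')
  sorted[7] = helmingcactus$overw  (last char: 'w')
  sorted[8] = ingcactus$overwhelm  (last char: 'm')
  sorted[9] = lmingcactus$overwhe  (last char: 'e')
  sorted[10] = mingcactus$overwhel  (last char: 'l')
  sorted[11] = ngcactus$overwhelmi  (last char: 'i')
  sorted[12] = overwhelmingcactus$  (last char: '$')
  sorted[13] = rwhelmingcactus$ove  (last char: 'e')
  sorted[14] = s$overwhelmingcactu  (last char: 'u')
  sorted[15] = tus$overwhelmingcac  (last char: 'c')
  sorted[16] = us$overwhelmingcact  (last char: 't')
  sorted[17] = verwhelmingcactus$o  (last char: 'o')
  sorted[18] = whelmingcactus$over  (last char: 'r')
Last column: scgahvnwmeli$euctor
Original string S is at sorted index 12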